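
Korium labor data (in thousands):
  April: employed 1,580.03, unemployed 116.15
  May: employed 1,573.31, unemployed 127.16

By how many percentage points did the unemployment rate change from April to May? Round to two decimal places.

The unemployment rate changed by +0.63 percentage points.

April: labor force = 1,580.03 + 116.15 = 1,696.18; u = 116.15/1,696.18 = 6.85%.
May: labor force = 1,573.31 + 127.16 = 1,700.47; u = 127.16/1,700.47 = 7.48%.
Change = 7.48% − 6.85% = +0.63 pp.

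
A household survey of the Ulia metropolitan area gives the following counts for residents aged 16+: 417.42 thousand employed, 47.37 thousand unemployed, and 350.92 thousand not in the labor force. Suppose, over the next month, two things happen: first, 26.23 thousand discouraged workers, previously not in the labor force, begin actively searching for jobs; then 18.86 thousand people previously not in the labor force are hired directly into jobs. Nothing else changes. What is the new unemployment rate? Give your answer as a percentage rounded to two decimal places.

New unemployment rate ≈ 14.43%.

Initially, labor force = 417.42 + 47.37 = 464.79 thousand, so u = 47.37/464.79 = 10.19%.
After the first change, unemployed and labor force both rise by 26.23 → E = 417.42, U = 73.60, labor force = 491.02 thousand.
After the second change, employed and labor force both rise by 18.86; unemployed unchanged → E = 436.28, U = 73.60, labor force = 509.88 thousand.
New unemployment rate = 73.60 / 509.88 = 14.43%.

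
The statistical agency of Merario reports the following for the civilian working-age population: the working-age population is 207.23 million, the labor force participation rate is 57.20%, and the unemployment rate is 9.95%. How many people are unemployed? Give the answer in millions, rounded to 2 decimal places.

About 11.79 million are unemployed.

Labor force = 0.5720 × 207.23 = 118.54 million.
Unemployed = 0.0995 × 118.54 ≈ 11.79 million.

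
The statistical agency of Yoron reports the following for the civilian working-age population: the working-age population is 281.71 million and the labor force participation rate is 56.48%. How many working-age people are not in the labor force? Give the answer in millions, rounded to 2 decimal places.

Share not in the labor force = 1 − 0.5648 = 0.4352.
Not in labor force = 0.4352 × 281.71 ≈ 122.60 million.

About 122.60 million are not in the labor force.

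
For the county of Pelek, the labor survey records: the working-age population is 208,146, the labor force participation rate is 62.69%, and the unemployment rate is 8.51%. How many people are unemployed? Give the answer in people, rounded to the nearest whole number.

Labor force = 0.6269 × 208,146 = 130,487.
Unemployed = 0.0851 × 130,487 ≈ 11,104.

About 11,104 are unemployed.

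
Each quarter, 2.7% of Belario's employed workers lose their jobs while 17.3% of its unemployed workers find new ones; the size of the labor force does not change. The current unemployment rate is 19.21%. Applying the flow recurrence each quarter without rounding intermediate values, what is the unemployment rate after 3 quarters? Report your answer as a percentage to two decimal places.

With a fixed labor force, u_{t+1} = u_t + s·(1−u_t) − f·u_t = u_t·(1−s−f) + s.
Here 1−s−f = 0.800 and s = 0.027.
u_1 = 0.192100 × 0.800 + 0.027 = 0.180680.
u_2 = 0.180680 × 0.800 + 0.027 = 0.171544.
u_3 = 0.171544 × 0.800 + 0.027 = 0.164235.

Unemployment rate after three quarters ≈ 16.42%.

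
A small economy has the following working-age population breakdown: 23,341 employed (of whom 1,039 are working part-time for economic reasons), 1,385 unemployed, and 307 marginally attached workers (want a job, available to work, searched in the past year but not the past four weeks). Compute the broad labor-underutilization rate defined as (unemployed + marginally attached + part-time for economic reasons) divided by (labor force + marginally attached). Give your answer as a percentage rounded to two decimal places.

Labor force = 23,341 + 1,385 = 24,726.
Numerator = 1,385 + 307 + 1,039 = 2,731.
Denominator = 24,726 + 307 = 25,033.
Broad rate = 2,731 / 25,033 = 10.91%.

Broad underutilization rate ≈ 10.91%.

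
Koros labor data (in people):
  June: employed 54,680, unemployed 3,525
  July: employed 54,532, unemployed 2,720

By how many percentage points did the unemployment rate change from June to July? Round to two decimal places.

June: labor force = 54,680 + 3,525 = 58,205; u = 3,525/58,205 = 6.06%.
July: labor force = 54,532 + 2,720 = 57,252; u = 2,720/57,252 = 4.75%.
Change = 4.75% − 6.06% = −1.31 pp.

The unemployment rate changed by −1.31 percentage points.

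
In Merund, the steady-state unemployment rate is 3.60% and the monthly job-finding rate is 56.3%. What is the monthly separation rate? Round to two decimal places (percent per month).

Separation rate ≈ 2.10% per month.

From u* = s/(s+f): s = u·f/(1−u).
s = 0.0360 × 56.3 / (1 − 0.0360) = 2.0268 / 0.9640 ≈ 2.10% per month.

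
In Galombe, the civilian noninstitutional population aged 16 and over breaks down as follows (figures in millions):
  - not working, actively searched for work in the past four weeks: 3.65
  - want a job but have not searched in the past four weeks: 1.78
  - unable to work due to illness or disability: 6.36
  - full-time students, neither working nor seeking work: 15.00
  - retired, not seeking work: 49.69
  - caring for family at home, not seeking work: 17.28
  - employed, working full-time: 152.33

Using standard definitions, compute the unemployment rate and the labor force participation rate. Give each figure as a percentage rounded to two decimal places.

Unemployment rate ≈ 2.34%; labor force participation rate ≈ 63.38%.

Employed = 152.33 million.
Unemployed = 3.65 million.
Labor force = 152.33 + 3.65 = 155.98 million.
Not in labor force = 1.78 + 6.36 + 15.00 + 49.69 + 17.28 = 90.11 million (those not working and not actively searching are outside the labor force — including those who want a job but have given up searching).
Civilian working-age population = 155.98 + 90.11 = 246.09 million.
Unemployment rate = 3.65 / 155.98 = 2.34%.
Labor force participation rate = 155.98 / 246.09 = 63.38%.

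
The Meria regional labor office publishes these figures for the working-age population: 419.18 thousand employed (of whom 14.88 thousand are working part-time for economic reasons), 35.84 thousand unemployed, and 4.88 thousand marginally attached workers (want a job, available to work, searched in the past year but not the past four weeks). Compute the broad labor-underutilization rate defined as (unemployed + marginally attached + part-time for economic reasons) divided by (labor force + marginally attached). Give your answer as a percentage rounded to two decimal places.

Broad underutilization rate ≈ 12.09%.

Labor force = 419.18 + 35.84 = 455.02 thousand.
Numerator = 35.84 + 4.88 + 14.88 = 55.60 thousand.
Denominator = 455.02 + 4.88 = 459.90 thousand.
Broad rate = 55.60 / 459.90 = 12.09%.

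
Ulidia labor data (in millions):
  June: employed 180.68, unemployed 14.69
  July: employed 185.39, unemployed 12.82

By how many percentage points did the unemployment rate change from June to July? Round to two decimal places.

June: labor force = 180.68 + 14.69 = 195.37; u = 14.69/195.37 = 7.52%.
July: labor force = 185.39 + 12.82 = 198.21; u = 12.82/198.21 = 6.47%.
Change = 6.47% − 7.52% = −1.05 pp.

The unemployment rate changed by −1.05 percentage points.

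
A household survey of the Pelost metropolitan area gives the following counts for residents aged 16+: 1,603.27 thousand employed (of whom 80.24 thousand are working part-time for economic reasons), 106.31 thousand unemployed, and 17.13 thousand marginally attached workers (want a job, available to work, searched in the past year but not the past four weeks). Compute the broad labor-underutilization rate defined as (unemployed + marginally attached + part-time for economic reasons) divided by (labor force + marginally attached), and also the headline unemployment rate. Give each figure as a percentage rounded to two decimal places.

Broad underutilization rate ≈ 11.80%; headline unemployment rate ≈ 6.22%.

Labor force = 1,603.27 + 106.31 = 1,709.58 thousand.
Numerator = 106.31 + 17.13 + 80.24 = 203.68 thousand.
Denominator = 1,709.58 + 17.13 = 1,726.71 thousand.
Broad rate = 203.68 / 1,726.71 = 11.80%.
Headline unemployment rate = 106.31 / 1,709.58 = 6.22%.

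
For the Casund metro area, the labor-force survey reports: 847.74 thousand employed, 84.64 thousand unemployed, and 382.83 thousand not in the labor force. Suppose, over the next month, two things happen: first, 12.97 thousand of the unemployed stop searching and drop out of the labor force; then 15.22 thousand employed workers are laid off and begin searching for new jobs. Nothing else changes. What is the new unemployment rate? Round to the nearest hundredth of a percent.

Initially, labor force = 847.74 + 84.64 = 932.38 thousand, so u = 84.64/932.38 = 9.08%.
After the first change, unemployed and labor force both fall by 12.97 → E = 847.74, U = 71.67, labor force = 919.41 thousand.
After the second change, employed falls and unemployed rises by 15.22; labor force unchanged → E = 832.52, U = 86.89, labor force = 919.41 thousand.
New unemployment rate = 86.89 / 919.41 = 9.45%.

New unemployment rate ≈ 9.45%.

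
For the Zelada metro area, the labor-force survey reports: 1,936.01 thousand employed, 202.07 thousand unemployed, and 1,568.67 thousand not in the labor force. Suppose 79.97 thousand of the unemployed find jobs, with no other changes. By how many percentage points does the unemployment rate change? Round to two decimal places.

The unemployment rate changes by −3.74 percentage points.

Initially, labor force = 1,936.01 + 202.07 = 2,138.08 thousand, so u = 202.07/2,138.08 = 9.45%.
After the change, unemployed falls and employed rises by 79.97; labor force unchanged → E = 2,015.98, U = 122.10, labor force = 2,138.08 thousand.
New unemployment rate = 122.10 / 2,138.08 = 5.71%.
Change = 5.71% − 9.45% = −3.74 percentage points.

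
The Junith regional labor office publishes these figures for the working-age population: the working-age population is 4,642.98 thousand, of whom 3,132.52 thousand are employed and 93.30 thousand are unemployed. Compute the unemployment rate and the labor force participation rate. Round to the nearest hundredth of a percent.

Unemployment rate ≈ 2.89%; labor force participation rate ≈ 69.48%.

Labor force = employed + unemployed = 3,132.52 + 93.30 = 3,225.82 thousand.
Unemployment rate = 93.30 / 3,225.82 = 2.89%.
Labor force participation rate = 3,225.82 / 4,642.98 = 69.48%.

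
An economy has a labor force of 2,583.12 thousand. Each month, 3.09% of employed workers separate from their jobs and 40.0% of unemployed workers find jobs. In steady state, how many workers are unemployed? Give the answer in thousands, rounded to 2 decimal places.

Steady-state unemployment rate u* = s/(s+f) = 3.09/(3.09+40.0) = 0.071710.
Unemployed = u* × labor force = 0.071710 × 2,583.12 ≈ 185.24 thousand.

About 185.24 thousand are unemployed in steady state.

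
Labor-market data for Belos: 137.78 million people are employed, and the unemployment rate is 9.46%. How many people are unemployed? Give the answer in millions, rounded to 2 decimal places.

About 14.40 million are unemployed.

Let U be the number unemployed. The labor force is E + U, and U/(E+U) = 0.0946.
So U = 0.0946 × 137.78 / (1 − 0.0946) = 13.0340 / 0.9054 ≈ 14.40 million.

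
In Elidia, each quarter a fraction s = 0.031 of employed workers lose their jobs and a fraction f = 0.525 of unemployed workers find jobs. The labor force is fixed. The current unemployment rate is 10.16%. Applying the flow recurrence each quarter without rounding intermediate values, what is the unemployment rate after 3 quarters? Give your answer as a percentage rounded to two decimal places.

Unemployment rate after three quarters ≈ 5.98%.

With a fixed labor force, u_{t+1} = u_t + s·(1−u_t) − f·u_t = u_t·(1−s−f) + s.
Here 1−s−f = 0.444 and s = 0.031.
u_1 = 0.101600 × 0.444 + 0.031 = 0.076110.
u_2 = 0.076110 × 0.444 + 0.031 = 0.064793.
u_3 = 0.064793 × 0.444 + 0.031 = 0.059768.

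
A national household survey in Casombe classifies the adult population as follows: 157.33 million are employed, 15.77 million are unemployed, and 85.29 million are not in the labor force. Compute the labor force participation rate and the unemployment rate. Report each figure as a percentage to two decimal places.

Labor force = employed + unemployed = 157.33 + 15.77 = 173.10 million.
Working-age population = 173.10 + 85.29 = 258.39 million.
Unemployment rate = 15.77 / 173.10 = 9.11%.
Labor force participation rate = 173.10 / 258.39 = 66.99%.

Labor force participation rate ≈ 66.99%; unemployment rate ≈ 9.11%.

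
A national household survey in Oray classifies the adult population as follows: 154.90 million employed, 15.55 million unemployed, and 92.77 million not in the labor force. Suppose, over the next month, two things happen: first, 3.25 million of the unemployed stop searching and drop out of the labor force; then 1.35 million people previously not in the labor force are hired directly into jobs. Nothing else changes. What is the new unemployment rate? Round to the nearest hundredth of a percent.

Initially, labor force = 154.90 + 15.55 = 170.45 million, so u = 15.55/170.45 = 9.12%.
After the first change, unemployed and labor force both fall by 3.25 → E = 154.90, U = 12.30, labor force = 167.20 million.
After the second change, employed and labor force both rise by 1.35; unemployed unchanged → E = 156.25, U = 12.30, labor force = 168.55 million.
New unemployment rate = 12.30 / 168.55 = 7.30%.

New unemployment rate ≈ 7.30%.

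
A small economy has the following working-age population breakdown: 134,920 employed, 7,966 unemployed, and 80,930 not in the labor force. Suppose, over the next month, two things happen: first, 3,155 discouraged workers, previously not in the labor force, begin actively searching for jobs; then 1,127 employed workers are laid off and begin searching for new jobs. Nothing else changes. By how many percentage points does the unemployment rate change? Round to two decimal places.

Initially, labor force = 134,920 + 7,966 = 142,886, so u = 7,966/142,886 = 5.58%.
After the first change, unemployed and labor force both rise by 3,155 → E = 134,920, U = 11,121, labor force = 146,041.
After the second change, employed falls and unemployed rises by 1,127; labor force unchanged → E = 133,793, U = 12,248, labor force = 146,041.
New unemployment rate = 12,248 / 146,041 = 8.39%.
Change = 8.39% − 5.58% = +2.81 percentage points.

The unemployment rate changes by +2.81 percentage points.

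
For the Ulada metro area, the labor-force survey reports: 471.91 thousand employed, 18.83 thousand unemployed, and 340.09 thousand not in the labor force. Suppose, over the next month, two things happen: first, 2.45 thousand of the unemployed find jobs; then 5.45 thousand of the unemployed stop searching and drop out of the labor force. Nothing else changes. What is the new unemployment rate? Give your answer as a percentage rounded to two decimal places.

Initially, labor force = 471.91 + 18.83 = 490.74 thousand, so u = 18.83/490.74 = 3.84%.
After the first change, unemployed falls and employed rises by 2.45; labor force unchanged → E = 474.36, U = 16.38, labor force = 490.74 thousand.
After the second change, unemployed and labor force both fall by 5.45 → E = 474.36, U = 10.93, labor force = 485.29 thousand.
New unemployment rate = 10.93 / 485.29 = 2.25%.

New unemployment rate ≈ 2.25%.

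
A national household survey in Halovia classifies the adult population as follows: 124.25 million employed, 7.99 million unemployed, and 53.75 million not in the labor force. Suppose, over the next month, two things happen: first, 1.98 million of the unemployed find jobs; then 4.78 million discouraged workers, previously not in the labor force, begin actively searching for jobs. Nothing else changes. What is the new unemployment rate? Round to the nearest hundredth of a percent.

Initially, labor force = 124.25 + 7.99 = 132.24 million, so u = 7.99/132.24 = 6.04%.
After the first change, unemployed falls and employed rises by 1.98; labor force unchanged → E = 126.23, U = 6.01, labor force = 132.24 million.
After the second change, unemployed and labor force both rise by 4.78 → E = 126.23, U = 10.79, labor force = 137.02 million.
New unemployment rate = 10.79 / 137.02 = 7.87%.

New unemployment rate ≈ 7.87%.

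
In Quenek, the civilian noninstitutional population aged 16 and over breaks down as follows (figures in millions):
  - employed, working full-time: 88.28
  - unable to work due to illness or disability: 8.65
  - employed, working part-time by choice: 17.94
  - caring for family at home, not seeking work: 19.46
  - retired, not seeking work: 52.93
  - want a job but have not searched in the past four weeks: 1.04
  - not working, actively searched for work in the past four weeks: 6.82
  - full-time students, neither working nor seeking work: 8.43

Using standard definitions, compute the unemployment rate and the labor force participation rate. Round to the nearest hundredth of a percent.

Employed = 88.28 + 17.94 = 106.22 million.
Unemployed = 6.82 million.
Labor force = 106.22 + 6.82 = 113.04 million.
Not in labor force = 8.65 + 19.46 + 52.93 + 1.04 + 8.43 = 90.51 million (those not working and not actively searching are outside the labor force — including those who want a job but have given up searching).
Civilian working-age population = 113.04 + 90.51 = 203.55 million.
Unemployment rate = 6.82 / 113.04 = 6.03%.
Labor force participation rate = 113.04 / 203.55 = 55.53%.

Unemployment rate ≈ 6.03%; labor force participation rate ≈ 55.53%.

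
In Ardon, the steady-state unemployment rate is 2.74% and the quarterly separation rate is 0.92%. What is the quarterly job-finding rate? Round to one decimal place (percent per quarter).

Job-finding rate ≈ 32.7% per quarter.

From u* = s/(s+f): f = s·(1−u)/u.
f = 0.92 × (1 − 0.0274) / 0.0274 = 0.8948 / 0.0274 ≈ 32.7% per quarter.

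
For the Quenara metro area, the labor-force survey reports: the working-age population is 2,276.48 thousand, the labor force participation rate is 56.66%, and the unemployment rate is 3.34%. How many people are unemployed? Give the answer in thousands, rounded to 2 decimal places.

About 43.08 thousand are unemployed.

Labor force = 0.5666 × 2,276.48 = 1,289.85 thousand.
Unemployed = 0.0334 × 1,289.85 ≈ 43.08 thousand.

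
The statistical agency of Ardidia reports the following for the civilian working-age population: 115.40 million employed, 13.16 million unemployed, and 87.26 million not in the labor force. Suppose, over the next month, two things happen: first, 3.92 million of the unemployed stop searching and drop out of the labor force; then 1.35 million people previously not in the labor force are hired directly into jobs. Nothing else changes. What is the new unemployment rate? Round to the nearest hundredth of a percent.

Initially, labor force = 115.40 + 13.16 = 128.56 million, so u = 13.16/128.56 = 10.24%.
After the first change, unemployed and labor force both fall by 3.92 → E = 115.40, U = 9.24, labor force = 124.64 million.
After the second change, employed and labor force both rise by 1.35; unemployed unchanged → E = 116.75, U = 9.24, labor force = 125.99 million.
New unemployment rate = 9.24 / 125.99 = 7.33%.

New unemployment rate ≈ 7.33%.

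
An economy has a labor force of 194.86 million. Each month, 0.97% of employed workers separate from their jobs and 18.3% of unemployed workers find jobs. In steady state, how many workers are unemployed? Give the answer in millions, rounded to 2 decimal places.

Steady-state unemployment rate u* = s/(s+f) = 0.97/(0.97+18.3) = 0.050337.
Unemployed = u* × labor force = 0.050337 × 194.86 ≈ 9.81 million.

About 9.81 million are unemployed in steady state.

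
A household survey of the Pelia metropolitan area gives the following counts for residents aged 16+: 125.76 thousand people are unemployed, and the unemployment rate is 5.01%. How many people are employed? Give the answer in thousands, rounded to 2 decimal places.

Labor force = U / u = 125.76 / 0.0501 ≈ 2,510.18 thousand.
Employed = labor force − unemployed = 2,510.18 − 125.76 = 2,384.42 thousand.

About 2,384.42 thousand are employed.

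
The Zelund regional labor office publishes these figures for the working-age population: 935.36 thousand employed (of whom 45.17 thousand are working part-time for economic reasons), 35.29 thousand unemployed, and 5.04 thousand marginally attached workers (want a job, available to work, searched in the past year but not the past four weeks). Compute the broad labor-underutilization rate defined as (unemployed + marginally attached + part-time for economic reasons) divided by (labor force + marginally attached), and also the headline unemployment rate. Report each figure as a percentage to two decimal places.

Labor force = 935.36 + 35.29 = 970.65 thousand.
Numerator = 35.29 + 5.04 + 45.17 = 85.50 thousand.
Denominator = 970.65 + 5.04 = 975.69 thousand.
Broad rate = 85.50 / 975.69 = 8.76%.
Headline unemployment rate = 35.29 / 970.65 = 3.64%.

Broad underutilization rate ≈ 8.76%; headline unemployment rate ≈ 3.64%.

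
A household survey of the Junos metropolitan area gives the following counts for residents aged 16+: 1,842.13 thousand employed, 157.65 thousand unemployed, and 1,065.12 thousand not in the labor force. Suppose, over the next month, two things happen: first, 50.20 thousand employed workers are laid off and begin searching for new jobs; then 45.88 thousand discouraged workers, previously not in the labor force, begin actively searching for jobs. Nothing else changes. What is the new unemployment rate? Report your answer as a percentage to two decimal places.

New unemployment rate ≈ 12.40%.

Initially, labor force = 1,842.13 + 157.65 = 1,999.78 thousand, so u = 157.65/1,999.78 = 7.88%.
After the first change, employed falls and unemployed rises by 50.20; labor force unchanged → E = 1,791.93, U = 207.85, labor force = 1,999.78 thousand.
After the second change, unemployed and labor force both rise by 45.88 → E = 1,791.93, U = 253.73, labor force = 2,045.66 thousand.
New unemployment rate = 253.73 / 2,045.66 = 12.40%.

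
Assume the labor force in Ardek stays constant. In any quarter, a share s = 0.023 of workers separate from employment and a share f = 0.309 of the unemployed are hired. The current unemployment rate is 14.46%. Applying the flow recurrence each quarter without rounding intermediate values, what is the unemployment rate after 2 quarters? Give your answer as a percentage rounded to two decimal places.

Unemployment rate after two quarters ≈ 10.29%.

With a fixed labor force, u_{t+1} = u_t + s·(1−u_t) − f·u_t = u_t·(1−s−f) + s.
Here 1−s−f = 0.668 and s = 0.023.
u_1 = 0.144600 × 0.668 + 0.023 = 0.119593.
u_2 = 0.119593 × 0.668 + 0.023 = 0.102888.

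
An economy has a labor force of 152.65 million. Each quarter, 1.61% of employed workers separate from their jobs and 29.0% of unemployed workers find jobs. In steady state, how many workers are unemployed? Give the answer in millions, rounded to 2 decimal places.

Steady-state unemployment rate u* = s/(s+f) = 1.61/(1.61+29.0) = 0.052597.
Unemployed = u* × labor force = 0.052597 × 152.65 ≈ 8.03 million.

About 8.03 million are unemployed in steady state.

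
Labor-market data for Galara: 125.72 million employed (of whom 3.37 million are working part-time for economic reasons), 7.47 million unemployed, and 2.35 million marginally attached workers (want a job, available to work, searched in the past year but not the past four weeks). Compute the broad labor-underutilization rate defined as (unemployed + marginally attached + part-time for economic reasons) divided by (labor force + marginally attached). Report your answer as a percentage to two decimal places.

Broad underutilization rate ≈ 9.73%.

Labor force = 125.72 + 7.47 = 133.19 million.
Numerator = 7.47 + 2.35 + 3.37 = 13.19 million.
Denominator = 133.19 + 2.35 = 135.54 million.
Broad rate = 13.19 / 135.54 = 9.73%.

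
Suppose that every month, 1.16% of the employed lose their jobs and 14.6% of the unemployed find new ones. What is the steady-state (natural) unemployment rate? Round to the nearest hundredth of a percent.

At steady state the flows balance: s·E = f·U, so U/(E+U) = s/(s+f).
u* = 1.16 / (1.16 + 14.6) = 1.16 / 15.76 = 7.36%.

Steady-state unemployment rate ≈ 7.36%.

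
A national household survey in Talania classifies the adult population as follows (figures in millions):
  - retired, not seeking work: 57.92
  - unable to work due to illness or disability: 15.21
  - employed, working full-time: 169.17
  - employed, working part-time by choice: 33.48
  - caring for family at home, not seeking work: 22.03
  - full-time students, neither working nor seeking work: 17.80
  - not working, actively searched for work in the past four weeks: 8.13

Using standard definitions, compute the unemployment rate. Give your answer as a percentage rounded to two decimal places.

Employed = 169.17 + 33.48 = 202.65 million.
Unemployed = 8.13 million.
Labor force = 202.65 + 8.13 = 210.78 million.
Unemployment rate = 8.13 / 210.78 = 3.86%.

Unemployment rate ≈ 3.86%.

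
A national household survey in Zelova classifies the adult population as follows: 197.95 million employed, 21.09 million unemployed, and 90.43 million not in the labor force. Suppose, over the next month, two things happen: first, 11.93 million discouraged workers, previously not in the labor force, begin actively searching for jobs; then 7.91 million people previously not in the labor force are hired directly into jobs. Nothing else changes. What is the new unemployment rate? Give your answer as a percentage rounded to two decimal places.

New unemployment rate ≈ 13.82%.

Initially, labor force = 197.95 + 21.09 = 219.04 million, so u = 21.09/219.04 = 9.63%.
After the first change, unemployed and labor force both rise by 11.93 → E = 197.95, U = 33.02, labor force = 230.97 million.
After the second change, employed and labor force both rise by 7.91; unemployed unchanged → E = 205.86, U = 33.02, labor force = 238.88 million.
New unemployment rate = 33.02 / 238.88 = 13.82%.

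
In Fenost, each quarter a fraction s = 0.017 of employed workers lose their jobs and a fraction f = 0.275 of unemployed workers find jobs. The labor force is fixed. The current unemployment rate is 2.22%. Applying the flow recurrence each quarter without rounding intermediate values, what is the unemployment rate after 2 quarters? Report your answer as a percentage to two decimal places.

With a fixed labor force, u_{t+1} = u_t + s·(1−u_t) − f·u_t = u_t·(1−s−f) + s.
Here 1−s−f = 0.708 and s = 0.017.
u_1 = 0.022200 × 0.708 + 0.017 = 0.032718.
u_2 = 0.032718 × 0.708 + 0.017 = 0.040164.

Unemployment rate after two quarters ≈ 4.02%.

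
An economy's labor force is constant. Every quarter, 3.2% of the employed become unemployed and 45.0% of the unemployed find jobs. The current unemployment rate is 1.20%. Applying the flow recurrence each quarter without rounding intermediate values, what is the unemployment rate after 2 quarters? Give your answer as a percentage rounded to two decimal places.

Unemployment rate after two quarters ≈ 5.18%.

With a fixed labor force, u_{t+1} = u_t + s·(1−u_t) − f·u_t = u_t·(1−s−f) + s.
Here 1−s−f = 0.518 and s = 0.032.
u_1 = 0.012000 × 0.518 + 0.032 = 0.038216.
u_2 = 0.038216 × 0.518 + 0.032 = 0.051796.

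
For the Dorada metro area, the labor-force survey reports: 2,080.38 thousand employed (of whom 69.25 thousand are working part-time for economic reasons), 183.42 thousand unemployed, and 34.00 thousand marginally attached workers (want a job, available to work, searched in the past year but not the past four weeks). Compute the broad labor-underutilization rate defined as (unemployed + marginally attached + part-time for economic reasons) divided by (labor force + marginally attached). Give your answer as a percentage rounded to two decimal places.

Broad underutilization rate ≈ 12.48%.

Labor force = 2,080.38 + 183.42 = 2,263.80 thousand.
Numerator = 183.42 + 34.00 + 69.25 = 286.67 thousand.
Denominator = 2,263.80 + 34.00 = 2,297.80 thousand.
Broad rate = 286.67 / 2,297.80 = 12.48%.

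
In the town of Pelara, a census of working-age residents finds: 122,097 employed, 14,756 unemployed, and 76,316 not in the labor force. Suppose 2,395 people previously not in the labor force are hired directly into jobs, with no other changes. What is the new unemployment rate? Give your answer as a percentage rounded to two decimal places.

Initially, labor force = 122,097 + 14,756 = 136,853, so u = 14,756/136,853 = 10.78%.
After the change, employed and labor force both rise by 2,395; unemployed unchanged → E = 124,492, U = 14,756, labor force = 139,248.
New unemployment rate = 14,756 / 139,248 = 10.60%.

New unemployment rate ≈ 10.60%.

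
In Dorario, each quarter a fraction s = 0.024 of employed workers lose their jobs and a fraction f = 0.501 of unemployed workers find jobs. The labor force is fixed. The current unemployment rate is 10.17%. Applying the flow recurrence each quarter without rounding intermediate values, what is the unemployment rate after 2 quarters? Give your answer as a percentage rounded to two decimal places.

With a fixed labor force, u_{t+1} = u_t + s·(1−u_t) − f·u_t = u_t·(1−s−f) + s.
Here 1−s−f = 0.475 and s = 0.024.
u_1 = 0.101700 × 0.475 + 0.024 = 0.072307.
u_2 = 0.072307 × 0.475 + 0.024 = 0.058346.

Unemployment rate after two quarters ≈ 5.83%.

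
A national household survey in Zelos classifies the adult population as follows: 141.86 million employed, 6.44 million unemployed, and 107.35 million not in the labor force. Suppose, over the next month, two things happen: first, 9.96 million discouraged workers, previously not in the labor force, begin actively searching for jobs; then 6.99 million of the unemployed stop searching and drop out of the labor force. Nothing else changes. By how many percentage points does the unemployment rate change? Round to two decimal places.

The unemployment rate changes by +1.88 percentage points.

Initially, labor force = 141.86 + 6.44 = 148.30 million, so u = 6.44/148.30 = 4.34%.
After the first change, unemployed and labor force both rise by 9.96 → E = 141.86, U = 16.40, labor force = 158.26 million.
After the second change, unemployed and labor force both fall by 6.99 → E = 141.86, U = 9.41, labor force = 151.27 million.
New unemployment rate = 9.41 / 151.27 = 6.22%.
Change = 6.22% − 4.34% = +1.88 percentage points.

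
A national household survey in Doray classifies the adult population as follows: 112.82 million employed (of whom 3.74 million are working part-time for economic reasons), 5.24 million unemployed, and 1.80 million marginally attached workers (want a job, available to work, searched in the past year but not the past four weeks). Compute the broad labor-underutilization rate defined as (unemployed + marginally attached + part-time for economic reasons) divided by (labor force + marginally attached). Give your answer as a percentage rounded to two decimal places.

Labor force = 112.82 + 5.24 = 118.06 million.
Numerator = 5.24 + 1.80 + 3.74 = 10.78 million.
Denominator = 118.06 + 1.80 = 119.86 million.
Broad rate = 10.78 / 119.86 = 8.99%.

Broad underutilization rate ≈ 8.99%.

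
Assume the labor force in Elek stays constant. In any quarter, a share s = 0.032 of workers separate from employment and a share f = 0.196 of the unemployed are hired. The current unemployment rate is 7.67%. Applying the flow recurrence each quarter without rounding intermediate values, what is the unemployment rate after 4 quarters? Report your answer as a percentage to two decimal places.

Unemployment rate after four quarters ≈ 11.77%.

With a fixed labor force, u_{t+1} = u_t + s·(1−u_t) − f·u_t = u_t·(1−s−f) + s.
Here 1−s−f = 0.772 and s = 0.032.
u_1 = 0.076700 × 0.772 + 0.032 = 0.091212.
u_2 = 0.091212 × 0.772 + 0.032 = 0.102416.
u_3 = 0.102416 × 0.772 + 0.032 = 0.111065.
u_4 = 0.111065 × 0.772 + 0.032 = 0.117742.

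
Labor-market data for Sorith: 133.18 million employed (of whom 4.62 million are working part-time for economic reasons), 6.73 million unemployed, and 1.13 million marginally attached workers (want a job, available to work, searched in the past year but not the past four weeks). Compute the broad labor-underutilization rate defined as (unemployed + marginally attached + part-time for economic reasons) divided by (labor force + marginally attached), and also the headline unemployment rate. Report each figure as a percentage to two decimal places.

Broad underutilization rate ≈ 8.85%; headline unemployment rate ≈ 4.81%.

Labor force = 133.18 + 6.73 = 139.91 million.
Numerator = 6.73 + 1.13 + 4.62 = 12.48 million.
Denominator = 139.91 + 1.13 = 141.04 million.
Broad rate = 12.48 / 141.04 = 8.85%.
Headline unemployment rate = 6.73 / 139.91 = 4.81%.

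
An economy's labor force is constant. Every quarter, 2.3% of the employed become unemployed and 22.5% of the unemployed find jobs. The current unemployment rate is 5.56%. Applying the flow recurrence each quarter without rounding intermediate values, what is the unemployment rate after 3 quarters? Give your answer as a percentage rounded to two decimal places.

Unemployment rate after three quarters ≈ 7.69%.

With a fixed labor force, u_{t+1} = u_t + s·(1−u_t) − f·u_t = u_t·(1−s−f) + s.
Here 1−s−f = 0.752 and s = 0.023.
u_1 = 0.055600 × 0.752 + 0.023 = 0.064811.
u_2 = 0.064811 × 0.752 + 0.023 = 0.071738.
u_3 = 0.071738 × 0.752 + 0.023 = 0.076947.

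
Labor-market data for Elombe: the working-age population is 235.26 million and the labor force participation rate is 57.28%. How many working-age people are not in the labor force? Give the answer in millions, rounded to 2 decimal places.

Share not in the labor force = 1 − 0.5728 = 0.4272.
Not in labor force = 0.4272 × 235.26 ≈ 100.50 million.

About 100.50 million are not in the labor force.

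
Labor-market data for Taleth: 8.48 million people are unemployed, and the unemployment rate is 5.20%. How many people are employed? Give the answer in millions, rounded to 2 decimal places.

Labor force = U / u = 8.48 / 0.0520 ≈ 163.08 million.
Employed = labor force − unemployed = 163.08 − 8.48 = 154.60 million.

About 154.60 million are employed.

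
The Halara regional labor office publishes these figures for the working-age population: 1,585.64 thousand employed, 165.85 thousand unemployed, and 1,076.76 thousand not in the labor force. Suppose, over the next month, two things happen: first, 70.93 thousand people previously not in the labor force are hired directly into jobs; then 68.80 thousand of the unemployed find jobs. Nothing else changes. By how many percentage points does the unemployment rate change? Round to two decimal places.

The unemployment rate changes by −4.14 percentage points.

Initially, labor force = 1,585.64 + 165.85 = 1,751.49 thousand, so u = 165.85/1,751.49 = 9.47%.
After the first change, employed and labor force both rise by 70.93; unemployed unchanged → E = 1,656.57, U = 165.85, labor force = 1,822.42 thousand.
After the second change, unemployed falls and employed rises by 68.80; labor force unchanged → E = 1,725.37, U = 97.05, labor force = 1,822.42 thousand.
New unemployment rate = 97.05 / 1,822.42 = 5.33%.
Change = 5.33% − 9.47% = −4.14 percentage points.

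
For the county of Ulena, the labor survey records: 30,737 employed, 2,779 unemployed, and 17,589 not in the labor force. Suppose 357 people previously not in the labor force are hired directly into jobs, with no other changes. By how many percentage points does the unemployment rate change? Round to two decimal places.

The unemployment rate changes by −0.09 percentage points.

Initially, labor force = 30,737 + 2,779 = 33,516, so u = 2,779/33,516 = 8.29%.
After the change, employed and labor force both rise by 357; unemployed unchanged → E = 31,094, U = 2,779, labor force = 33,873.
New unemployment rate = 2,779 / 33,873 = 8.20%.
Change = 8.20% − 8.29% = −0.09 percentage points.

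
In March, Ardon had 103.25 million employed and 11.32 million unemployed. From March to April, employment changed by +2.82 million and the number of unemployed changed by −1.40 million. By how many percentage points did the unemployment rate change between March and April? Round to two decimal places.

The unemployment rate changed by −1.33 percentage points.

March: labor force = 103.25 + 11.32 = 114.57; u = 11.32/114.57 = 9.88%.
April: labor force = 106.07 + 9.92 = 115.99; u = 9.92/115.99 = 8.55%.
Change = 8.55% − 9.88% = −1.33 pp.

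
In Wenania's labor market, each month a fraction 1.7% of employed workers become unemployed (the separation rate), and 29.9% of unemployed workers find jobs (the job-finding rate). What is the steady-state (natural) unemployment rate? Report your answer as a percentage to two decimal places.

Steady-state unemployment rate ≈ 5.38%.

At steady state the flows balance: s·E = f·U, so U/(E+U) = s/(s+f).
u* = 1.7 / (1.7 + 29.9) = 1.7 / 31.60 = 5.38%.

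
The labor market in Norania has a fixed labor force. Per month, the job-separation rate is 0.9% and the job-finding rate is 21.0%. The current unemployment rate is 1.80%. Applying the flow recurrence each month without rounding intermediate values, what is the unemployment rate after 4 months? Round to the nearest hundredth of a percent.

With a fixed labor force, u_{t+1} = u_t + s·(1−u_t) − f·u_t = u_t·(1−s−f) + s.
Here 1−s−f = 0.781 and s = 0.009.
u_1 = 0.018000 × 0.781 + 0.009 = 0.023058.
u_2 = 0.023058 × 0.781 + 0.009 = 0.027008.
u_3 = 0.027008 × 0.781 + 0.009 = 0.030093.
u_4 = 0.030093 × 0.781 + 0.009 = 0.032503.

Unemployment rate after four months ≈ 3.25%.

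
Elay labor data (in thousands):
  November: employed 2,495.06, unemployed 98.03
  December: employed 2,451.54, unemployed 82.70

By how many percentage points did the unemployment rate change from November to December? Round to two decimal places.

November: labor force = 2,495.06 + 98.03 = 2,593.09; u = 98.03/2,593.09 = 3.78%.
December: labor force = 2,451.54 + 82.70 = 2,534.24; u = 82.70/2,534.24 = 3.26%.
Change = 3.26% − 3.78% = −0.52 pp.

The unemployment rate changed by −0.52 percentage points.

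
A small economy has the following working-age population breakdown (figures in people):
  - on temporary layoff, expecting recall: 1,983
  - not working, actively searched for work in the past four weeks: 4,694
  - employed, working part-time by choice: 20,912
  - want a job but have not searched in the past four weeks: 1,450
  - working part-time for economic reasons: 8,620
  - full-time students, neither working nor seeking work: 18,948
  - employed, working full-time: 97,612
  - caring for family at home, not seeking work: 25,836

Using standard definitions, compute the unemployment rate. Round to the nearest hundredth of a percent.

Unemployment rate ≈ 4.99%.

Employed = 20,912 + 8,620 + 97,612 = 127,144 (anyone who worked, including part-time for economic reasons, counts as employed).
Unemployed = 1,983 + 4,694 = 6,677 (jobless and actively searching, or on temporary layoff).
Labor force = 127,144 + 6,677 = 133,821.
Unemployment rate = 6,677 / 133,821 = 4.99%.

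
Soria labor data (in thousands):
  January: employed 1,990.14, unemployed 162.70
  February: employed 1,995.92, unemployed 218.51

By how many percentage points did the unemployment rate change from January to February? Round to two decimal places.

January: labor force = 1,990.14 + 162.70 = 2,152.84; u = 162.70/2,152.84 = 7.56%.
February: labor force = 1,995.92 + 218.51 = 2,214.43; u = 218.51/2,214.43 = 9.87%.
Change = 9.87% − 7.56% = +2.31 pp.

The unemployment rate changed by +2.31 percentage points.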